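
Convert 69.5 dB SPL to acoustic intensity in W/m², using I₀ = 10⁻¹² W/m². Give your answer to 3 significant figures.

L = 10·log₁₀(I/I₀) ⇒ I = I₀·10^(L/10) = 10⁻¹² × 10^6.95.

8.91e-06 W/m²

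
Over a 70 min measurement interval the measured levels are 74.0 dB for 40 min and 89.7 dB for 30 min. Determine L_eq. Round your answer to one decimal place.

L_eq = 10·log₁₀[(1/T)·Σ tᵢ·10^(Lᵢ/10)] with T = 70 min.
Σ tᵢ·10^(Lᵢ/10) = 40·10^(74.0/10) + 30·10^(89.7/10) = 2.900e+10.
L_eq = 10·log₁₀(2.900e+10/70) = 86.17 dB.

86.2 dB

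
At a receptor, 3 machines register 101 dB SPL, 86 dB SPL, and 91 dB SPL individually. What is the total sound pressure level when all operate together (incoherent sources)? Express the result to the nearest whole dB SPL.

Incoherent sources combine by intensity addition: L_total = 10·log₁₀(Σ 10^(L_i/10)).
Σ 10^(L/10) = 10^(101/10) + 10^(86/10) + 10^(91/10) = 1.425e+10.
L_total = 10·log₁₀(1.425e+10) = 101.54 dB SPL.

102 dB SPL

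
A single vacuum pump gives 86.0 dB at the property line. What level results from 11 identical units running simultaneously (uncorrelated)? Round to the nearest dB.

96 dB

With 11 equal, uncorrelated contributions the intensity is 11× that of one unit, giving a rise of 10·log₁₀ 11.
L_total = 86.0 + 10·log₁₀(11) = 86.0 + 10.414 = 96.41 dB.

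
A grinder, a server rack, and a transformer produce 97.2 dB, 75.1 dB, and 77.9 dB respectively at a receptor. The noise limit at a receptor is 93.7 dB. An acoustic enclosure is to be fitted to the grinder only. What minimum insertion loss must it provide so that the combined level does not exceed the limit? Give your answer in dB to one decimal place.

Fixed contribution from the other sources: Σ 10^(L/10) = 10^(75.1/10) + 10^(77.9/10) = 9.402e+07 (79.73 dB).
To meet 93.7 dB overall, the treated grinder may contribute at most 10^(93.7/10) − 9.402e+07 = 2.250e+09, i.e. 93.52 dB.
Required insertion loss = 97.2 − 93.52 = 3.68 dB.

3.7 dB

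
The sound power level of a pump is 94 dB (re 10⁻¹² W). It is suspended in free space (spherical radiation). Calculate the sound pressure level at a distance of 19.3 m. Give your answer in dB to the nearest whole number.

57 dB

L_p = L_w − 10·log₁₀(4π·r²) with r = 19.3 m.
4π·r² = 4681 m², 10·log₁₀ of that is 36.703 dB.
L_p = 94 − 36.703 = 57.30 dB.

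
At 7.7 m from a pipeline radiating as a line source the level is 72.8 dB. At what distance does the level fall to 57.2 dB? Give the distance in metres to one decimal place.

Line-source spreading drops the level by 10·log₁₀(r₂/r₁); inverting, r₂/r₁ = 10^(ΔL/10).
r₂ = 7.7·10^((72.8−57.2)/10) = 7.7·10^(15.6/10) = 279.57 m.

279.6 m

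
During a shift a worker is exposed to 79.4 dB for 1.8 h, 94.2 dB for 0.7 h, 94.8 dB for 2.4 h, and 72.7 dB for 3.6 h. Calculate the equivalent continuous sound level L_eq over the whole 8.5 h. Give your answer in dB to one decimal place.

Weight each interval's intensity by its duration and average over T = 8.5 h:
Σ tᵢ·10^(Lᵢ/10) = 1.8·10^(79.4/10) + 0.7·10^(94.2/10) + 2.4·10^(94.8/10) + 3.6·10^(72.7/10) = 9.313e+09.
L_eq = 10·log₁₀(9.313e+09/8.5) = 90.40 dB.

90.4 dB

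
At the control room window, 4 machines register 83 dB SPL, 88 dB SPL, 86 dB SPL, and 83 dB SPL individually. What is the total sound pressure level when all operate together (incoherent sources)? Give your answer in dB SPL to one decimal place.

91.5 dB SPL

Incoherent sources combine by intensity addition: L_total = 10·log₁₀(Σ 10^(L_i/10)).
Σ 10^(L/10) = 10^(83/10) + 10^(88/10) + 10^(86/10) + 10^(83/10) = 1.428e+09.
L_total = 10·log₁₀(1.428e+09) = 91.55 dB SPL.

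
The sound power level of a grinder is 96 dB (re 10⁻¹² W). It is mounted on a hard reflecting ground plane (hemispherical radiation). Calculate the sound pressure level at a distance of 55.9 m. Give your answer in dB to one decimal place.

L_p = L_w − 10·log₁₀(2π·r²) with r = 55.9 m.
2π·r² = 1.963e+04 m², 10·log₁₀ of that is 42.930 dB.
L_p = 96 − 42.930 = 53.07 dB.

53.1 dB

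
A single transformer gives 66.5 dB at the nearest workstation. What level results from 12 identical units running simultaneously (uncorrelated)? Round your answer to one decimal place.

77.3 dB

L_total = L₁ + 10·log₁₀ N for N identical incoherent sources.
L_total = 66.5 + 10·log₁₀(12) = 66.5 + 10.792 = 77.29 dB.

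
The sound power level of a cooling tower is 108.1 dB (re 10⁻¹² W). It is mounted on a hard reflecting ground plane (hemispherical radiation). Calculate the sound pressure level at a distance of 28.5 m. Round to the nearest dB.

L_p = L_w − 10·log₁₀(2π·r²) with r = 28.5 m.
2π·r² = 5104 m², 10·log₁₀ of that is 37.079 dB.
L_p = 108.1 − 37.079 = 71.02 dB.

71 dB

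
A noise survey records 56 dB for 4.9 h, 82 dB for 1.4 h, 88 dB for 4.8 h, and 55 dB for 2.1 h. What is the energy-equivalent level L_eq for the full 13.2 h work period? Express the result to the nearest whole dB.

Weight each interval's intensity by its duration and average over T = 13.2 h:
Σ tᵢ·10^(Lᵢ/10) = 4.9·10^(56/10) + 1.4·10^(82/10) + 4.8·10^(88/10) + 2.1·10^(55/10) = 3.253e+09.
L_eq = 10·log₁₀(3.253e+09/13.2) = 83.92 dB.

84 dB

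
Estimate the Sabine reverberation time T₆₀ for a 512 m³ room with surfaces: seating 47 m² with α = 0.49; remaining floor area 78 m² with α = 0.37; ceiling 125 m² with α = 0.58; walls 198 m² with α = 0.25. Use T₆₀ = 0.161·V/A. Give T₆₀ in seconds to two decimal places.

Summing Sᵢαᵢ: 47·0.49 + 78·0.37 + 125·0.58 + 198·0.25 = 173.89 m².
T₆₀ = 0.161 × 512 / 173.89 = 0.474 s.

0.47 s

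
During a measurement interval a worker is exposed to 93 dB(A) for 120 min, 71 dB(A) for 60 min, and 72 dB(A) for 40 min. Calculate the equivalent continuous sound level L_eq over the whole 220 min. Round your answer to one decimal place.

Weight each interval's intensity by its duration and average over T = 220 min:
Σ tᵢ·10^(Lᵢ/10) = 120·10^(93/10) + 60·10^(71/10) + 40·10^(72/10) = 2.408e+11.
L_eq = 10·log₁₀(2.408e+11/220) = 90.39 dB(A).

90.4 dB(A)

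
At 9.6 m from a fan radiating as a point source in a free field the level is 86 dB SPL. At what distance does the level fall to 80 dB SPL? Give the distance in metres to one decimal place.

Point-source spreading drops the level by 20·log₁₀(r₂/r₁); inverting, r₂/r₁ = 10^(ΔL/20).
r₂ = 9.6·10^((86−80)/20) = 9.6·10^(6.0/20) = 19.15 m.

19.2 m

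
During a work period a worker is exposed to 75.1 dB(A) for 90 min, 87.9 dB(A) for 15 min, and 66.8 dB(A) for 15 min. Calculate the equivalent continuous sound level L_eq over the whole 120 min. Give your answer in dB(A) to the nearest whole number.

L_eq = 10·log₁₀[(1/T)·Σ tᵢ·10^(Lᵢ/10)] with T = 120 min.
Σ tᵢ·10^(Lᵢ/10) = 90·10^(75.1/10) + 15·10^(87.9/10) + 15·10^(66.8/10) = 1.223e+10.
L_eq = 10·log₁₀(1.223e+10/120) = 80.08 dB(A).

80 dB(A)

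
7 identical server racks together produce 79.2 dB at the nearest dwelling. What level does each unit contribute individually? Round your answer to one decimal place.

For N identical incoherent sources L_total = L₁ + 10·log₁₀ N, so L₁ = 79.2 − 10·log₁₀(7) = 79.2 − 8.451.

70.7 dB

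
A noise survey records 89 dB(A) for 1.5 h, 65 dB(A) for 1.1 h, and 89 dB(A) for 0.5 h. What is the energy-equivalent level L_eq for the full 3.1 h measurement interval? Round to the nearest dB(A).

87 dB(A)

The energy average is taken in the linear domain: L_eq = 10·log₁₀[(Σ tᵢ·10^(Lᵢ/10))/T], T = 3.1 h.
Σ tᵢ·10^(Lᵢ/10) = 1.5·10^(89/10) + 1.1·10^(65/10) + 0.5·10^(89/10) = 1.592e+09.
L_eq = 10·log₁₀(1.592e+09/3.1) = 87.11 dB(A).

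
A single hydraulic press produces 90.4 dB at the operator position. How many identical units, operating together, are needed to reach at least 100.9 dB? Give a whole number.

12

Need L₁ + 10·log₁₀ N ≥ 100.9, i.e. log₁₀ N ≥ 1.05.
N ≥ 10^(10.5/10) = 11.220, so N = 12.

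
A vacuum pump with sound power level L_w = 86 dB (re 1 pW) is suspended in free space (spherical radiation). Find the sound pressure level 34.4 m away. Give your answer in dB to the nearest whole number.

L_p = L_w − 10·log₁₀(4π·r²) with r = 34.4 m.
4π·r² = 1.487e+04 m², 10·log₁₀ of that is 41.723 dB.
L_p = 86 − 41.723 = 44.28 dB.

44 dB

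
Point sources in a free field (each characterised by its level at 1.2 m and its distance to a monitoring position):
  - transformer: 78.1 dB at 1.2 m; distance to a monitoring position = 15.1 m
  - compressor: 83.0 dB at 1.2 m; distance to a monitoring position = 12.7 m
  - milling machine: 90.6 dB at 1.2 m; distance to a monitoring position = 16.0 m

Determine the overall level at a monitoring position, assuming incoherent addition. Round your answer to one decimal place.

Apply inverse-square spreading to bring every level to the receiver, then sum 10^(L/10).
transformer: 78.1 − 20·log₁₀(15.1/1.2) = 78.1 − 22.00 = 56.10 dB.
compressor: 83.0 − 20·log₁₀(12.7/1.2) = 83.0 − 20.49 = 62.51 dB.
milling machine: 90.6 − 20·log₁₀(16.0/1.2) = 90.6 − 22.50 = 68.10 dB.
Σ 10^(L/10) = 8.648e+06 → L_total = 10·log₁₀(8.648e+06) = 69.37 dB.

69.4 dB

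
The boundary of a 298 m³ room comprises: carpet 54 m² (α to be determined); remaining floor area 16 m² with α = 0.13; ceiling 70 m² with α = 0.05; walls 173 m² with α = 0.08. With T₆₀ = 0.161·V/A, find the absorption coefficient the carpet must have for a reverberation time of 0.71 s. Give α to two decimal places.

0.89

Required total absorption A = 0.161·298/0.71 = 67.57 m².
Absorption from the other surfaces = 16·0.13 + 70·0.05 + 173·0.08 = 19.42 m², so the carpet must supply 48.15 m² over 54 m².
α = 48.15/54 = 0.892.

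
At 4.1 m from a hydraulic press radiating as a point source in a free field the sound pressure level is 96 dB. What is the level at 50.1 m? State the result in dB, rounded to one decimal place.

74.3 dB

Spherical spreading from a point source gives a 20·log₁₀(r₂/r₁) drop.
L₂ = 96 − 20·log₁₀(50.1/4.1) = 96 − 21.741 = 74.26 dB.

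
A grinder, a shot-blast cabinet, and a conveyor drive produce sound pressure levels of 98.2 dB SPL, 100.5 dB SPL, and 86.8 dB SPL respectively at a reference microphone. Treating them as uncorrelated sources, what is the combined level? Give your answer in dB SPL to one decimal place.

Incoherent sources combine by intensity addition: L_total = 10·log₁₀(Σ 10^(L_i/10)).
Σ 10^(L/10) = 10^(98.2/10) + 10^(100.5/10) + 10^(86.8/10) = 1.831e+10.
L_total = 10·log₁₀(1.831e+10) = 102.63 dB SPL.

102.6 dB SPL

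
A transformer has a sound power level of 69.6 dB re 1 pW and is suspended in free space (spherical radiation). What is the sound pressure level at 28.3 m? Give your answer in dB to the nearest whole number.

The power spreads over a sphere of area 4π·r², so L_p = L_w − 10·log₁₀(4π·r²).
4π·r² = 1.006e+04 m², 10·log₁₀ of that is 40.028 dB.
L_p = 69.6 − 40.028 = 29.57 dB.

30 dB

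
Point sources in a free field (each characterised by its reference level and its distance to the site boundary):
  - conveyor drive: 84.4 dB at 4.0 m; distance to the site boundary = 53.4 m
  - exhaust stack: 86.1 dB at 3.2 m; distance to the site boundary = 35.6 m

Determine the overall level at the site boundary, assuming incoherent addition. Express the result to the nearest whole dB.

67 dB

Apply inverse-square spreading to bring every level to the receiver, then sum 10^(L/10).
conveyor drive: 84.4 − 20·log₁₀(53.4/4.0) = 84.4 − 22.51 = 61.89 dB.
exhaust stack: 86.1 − 20·log₁₀(35.6/3.2) = 86.1 − 20.93 = 65.17 dB.
Σ 10^(L/10) = 4.837e+06 → L_total = 10·log₁₀(4.837e+06) = 66.85 dB.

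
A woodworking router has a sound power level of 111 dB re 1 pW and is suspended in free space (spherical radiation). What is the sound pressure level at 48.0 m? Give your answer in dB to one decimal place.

66.4 dB

L_p = L_w − 10·log₁₀(4π·r²) with r = 48.0 m.
4π·r² = 2.895e+04 m², 10·log₁₀ of that is 44.617 dB.
L_p = 111 − 44.617 = 66.38 dB.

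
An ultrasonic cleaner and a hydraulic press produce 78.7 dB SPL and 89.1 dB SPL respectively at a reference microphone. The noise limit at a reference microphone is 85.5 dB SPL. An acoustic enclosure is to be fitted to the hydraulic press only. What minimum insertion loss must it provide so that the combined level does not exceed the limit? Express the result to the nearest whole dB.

5 dB

Fixed contribution from the other source: Σ 10^(L/10) = 10^(78.7/10) = 7.413e+07 (78.70 dB SPL).
The limit corresponds to 10^(85.5/10) = 3.548e+08; subtracting the fixed part leaves 2.807e+08 for the hydraulic press, i.e. 84.48 dB SPL.
So the hydraulic press must be reduced from 89.1 to 84.48 dB SPL: IL = 4.62 dB.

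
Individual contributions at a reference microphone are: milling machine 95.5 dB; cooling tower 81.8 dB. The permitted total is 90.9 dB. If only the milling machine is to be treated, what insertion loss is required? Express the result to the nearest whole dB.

Fixed contribution from the other source: Σ 10^(L/10) = 10^(81.8/10) = 1.514e+08 (81.80 dB).
To meet 90.9 dB overall, the treated milling machine may contribute at most 10^(90.9/10) − 1.514e+08 = 1.079e+09, i.e. 90.33 dB.
Required insertion loss = 95.5 − 90.33 = 5.17 dB.

5 dB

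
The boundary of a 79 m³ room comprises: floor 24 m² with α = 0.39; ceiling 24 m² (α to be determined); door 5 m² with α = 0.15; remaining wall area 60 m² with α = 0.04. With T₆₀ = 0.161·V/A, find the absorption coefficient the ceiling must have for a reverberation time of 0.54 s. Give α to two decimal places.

0.46

From T₆₀ = 0.161·V/A, the target T₆₀ = 0.54 s needs A = 0.161·79/0.54 = 23.55 m².
Absorption from the other surfaces = 24·0.39 + 5·0.15 + 60·0.04 = 12.51 m², so the ceiling must supply 11.04 m² over 24 m².
α = 11.04/24 = 0.460.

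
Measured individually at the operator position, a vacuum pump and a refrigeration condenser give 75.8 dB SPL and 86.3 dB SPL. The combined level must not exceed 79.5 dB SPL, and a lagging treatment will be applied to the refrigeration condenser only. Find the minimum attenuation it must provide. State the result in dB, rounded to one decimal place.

Everything except the refrigeration condenser sums to 10^(75.8/10) = 3.802e+07 in linear terms, 75.80 dB SPL.
The limit corresponds to 10^(79.5/10) = 8.913e+07; subtracting the fixed part leaves 5.111e+07 for the refrigeration condenser, i.e. 77.08 dB SPL.
So the refrigeration condenser must be reduced from 86.3 to 77.08 dB SPL: IL = 9.22 dB.

9.2 dB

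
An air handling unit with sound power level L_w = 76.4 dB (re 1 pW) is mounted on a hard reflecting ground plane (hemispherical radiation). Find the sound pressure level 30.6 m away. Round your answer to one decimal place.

38.7 dB

L_p = L_w − 10·log₁₀(2π·r²) with r = 30.6 m.
2π·r² = 5883 m², 10·log₁₀ of that is 37.696 dB.
L_p = 76.4 − 37.696 = 38.70 dB.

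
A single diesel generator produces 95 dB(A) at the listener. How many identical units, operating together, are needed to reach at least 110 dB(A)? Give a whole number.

32

The shortfall is 110 − 95 = 15.0 dB, and N units add 10·log₁₀ N, so need 10·log₁₀ N ≥ 15.0.
N ≥ 10^(15.0/10) = 31.623, so N = 32.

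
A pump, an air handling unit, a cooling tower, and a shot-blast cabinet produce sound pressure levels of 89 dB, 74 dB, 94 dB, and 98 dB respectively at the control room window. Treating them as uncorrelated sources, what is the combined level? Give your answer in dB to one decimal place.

99.8 dB

For uncorrelated sources the intensities add, so convert each level to linear form, sum, and take 10·log₁₀ of the total.
Σ 10^(L/10) = 10^(89/10) + 10^(74/10) + 10^(94/10) + 10^(98/10) = 9.641e+09.
L_total = 10·log₁₀(9.641e+09) = 99.84 dB.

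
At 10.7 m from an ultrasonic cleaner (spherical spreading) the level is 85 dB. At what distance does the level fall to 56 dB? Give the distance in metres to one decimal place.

301.6 m

Point-source spreading drops the level by 20·log₁₀(r₂/r₁); inverting, r₂/r₁ = 10^(ΔL/20).
r₂ = 10.7·10^((85−56)/20) = 10.7·10^(29.0/20) = 301.57 m.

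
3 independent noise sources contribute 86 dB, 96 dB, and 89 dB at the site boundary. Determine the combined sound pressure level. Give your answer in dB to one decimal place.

For uncorrelated sources the intensities add, so convert each level to linear form, sum, and take 10·log₁₀ of the total.
Σ 10^(L/10) = 10^(86/10) + 10^(96/10) + 10^(89/10) = 5.174e+09.
L_total = 10·log₁₀(5.174e+09) = 97.14 dB.

97.1 dB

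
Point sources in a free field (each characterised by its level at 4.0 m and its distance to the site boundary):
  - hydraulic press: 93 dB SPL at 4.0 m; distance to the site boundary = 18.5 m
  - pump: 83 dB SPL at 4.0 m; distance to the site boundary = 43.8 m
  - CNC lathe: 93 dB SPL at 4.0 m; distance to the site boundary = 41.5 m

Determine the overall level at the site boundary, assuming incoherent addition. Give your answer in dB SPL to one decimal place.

80.5 dB SPL

Apply inverse-square spreading to bring every level to the receiver, then sum 10^(L/10).
hydraulic press: 93 − 20·log₁₀(18.5/4.0) = 93 − 13.30 = 79.70 dB SPL.
pump: 83 − 20·log₁₀(43.8/4.0) = 83 − 20.79 = 62.21 dB SPL.
CNC lathe: 93 − 20·log₁₀(41.5/4.0) = 93 − 20.32 = 72.68 dB SPL.
Σ 10^(L/10) = 1.135e+08 → L_total = 10·log₁₀(1.135e+08) = 80.55 dB SPL.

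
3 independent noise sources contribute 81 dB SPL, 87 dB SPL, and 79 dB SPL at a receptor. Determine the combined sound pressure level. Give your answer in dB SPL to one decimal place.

88.5 dB SPL

Incoherent sources combine by intensity addition: L_total = 10·log₁₀(Σ 10^(L_i/10)).
Σ 10^(L/10) = 10^(81/10) + 10^(87/10) + 10^(79/10) = 7.065e+08.
L_total = 10·log₁₀(7.065e+08) = 88.49 dB SPL.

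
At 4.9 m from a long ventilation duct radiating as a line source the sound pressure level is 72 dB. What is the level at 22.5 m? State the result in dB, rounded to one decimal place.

For a line source, L₂ = L₁ − 10·log₁₀(r₂/r₁).
L₂ = 72 − 10·log₁₀(22.5/4.9) = 72 − 6.620 = 65.38 dB.

65.4 dB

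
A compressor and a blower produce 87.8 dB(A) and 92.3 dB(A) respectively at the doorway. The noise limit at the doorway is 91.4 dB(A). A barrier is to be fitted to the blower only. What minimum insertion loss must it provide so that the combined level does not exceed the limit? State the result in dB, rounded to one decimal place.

The untreated sources together contribute 10^(87.8/10) = 6.026e+08, i.e. 87.80 dB(A).
To meet 91.4 dB(A) overall, the treated blower may contribute at most 10^(91.4/10) − 6.026e+08 = 7.778e+08, i.e. 88.91 dB(A).
So the blower must be reduced from 92.3 to 88.91 dB(A): IL = 3.39 dB.

3.4 dB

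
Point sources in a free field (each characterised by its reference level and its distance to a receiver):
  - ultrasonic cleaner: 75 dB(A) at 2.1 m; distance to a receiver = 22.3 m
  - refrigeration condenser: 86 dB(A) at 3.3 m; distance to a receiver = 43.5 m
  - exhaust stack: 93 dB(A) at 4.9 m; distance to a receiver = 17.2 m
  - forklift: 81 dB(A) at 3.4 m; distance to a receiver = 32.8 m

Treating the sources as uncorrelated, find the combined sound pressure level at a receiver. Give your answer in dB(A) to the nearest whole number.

First find each source's level at the receiver (point-source: −20·log₁₀(r/r_ref)), then combine on an intensity basis.
ultrasonic cleaner: 75 − 20·log₁₀(22.3/2.1) = 75 − 20.52 = 54.48 dB(A).
refrigeration condenser: 86 − 20·log₁₀(43.5/3.3) = 86 − 22.40 = 63.60 dB(A).
exhaust stack: 93 − 20·log₁₀(17.2/4.9) = 93 − 10.91 = 82.09 dB(A).
forklift: 81 − 20·log₁₀(32.8/3.4) = 81 − 19.69 = 61.31 dB(A).
Σ 10^(L/10) = 1.659e+08 → L_total = 10·log₁₀(1.659e+08) = 82.20 dB(A).

82 dB(A)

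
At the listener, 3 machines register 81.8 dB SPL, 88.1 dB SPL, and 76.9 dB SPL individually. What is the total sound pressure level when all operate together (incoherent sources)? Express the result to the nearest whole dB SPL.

For uncorrelated sources the intensities add, so convert each level to linear form, sum, and take 10·log₁₀ of the total.
Σ 10^(L/10) = 10^(81.8/10) + 10^(88.1/10) + 10^(76.9/10) = 8.460e+08.
L_total = 10·log₁₀(8.460e+08) = 89.27 dB SPL.

89 dB SPL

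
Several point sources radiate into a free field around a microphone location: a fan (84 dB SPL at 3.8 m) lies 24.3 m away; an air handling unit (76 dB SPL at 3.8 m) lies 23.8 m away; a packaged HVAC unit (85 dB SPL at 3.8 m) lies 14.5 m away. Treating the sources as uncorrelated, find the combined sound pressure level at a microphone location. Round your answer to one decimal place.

74.6 dB SPL

Apply inverse-square spreading to bring every level to the receiver, then sum 10^(L/10).
fan: 84 − 20·log₁₀(24.3/3.8) = 84 − 16.12 = 67.88 dB SPL.
air handling unit: 76 − 20·log₁₀(23.8/3.8) = 76 − 15.94 = 60.06 dB SPL.
packaged HVAC unit: 85 − 20·log₁₀(14.5/3.8) = 85 − 11.63 = 73.37 dB SPL.
Σ 10^(L/10) = 2.888e+07 → L_total = 10·log₁₀(2.888e+07) = 74.61 dB SPL.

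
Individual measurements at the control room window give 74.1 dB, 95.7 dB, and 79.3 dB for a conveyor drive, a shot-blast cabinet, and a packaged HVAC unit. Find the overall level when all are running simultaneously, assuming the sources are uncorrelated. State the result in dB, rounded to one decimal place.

For uncorrelated sources the intensities add, so convert each level to linear form, sum, and take 10·log₁₀ of the total.
Σ 10^(L/10) = 10^(74.1/10) + 10^(95.7/10) + 10^(79.3/10) = 3.826e+09.
L_total = 10·log₁₀(3.826e+09) = 95.83 dB.

95.8 dB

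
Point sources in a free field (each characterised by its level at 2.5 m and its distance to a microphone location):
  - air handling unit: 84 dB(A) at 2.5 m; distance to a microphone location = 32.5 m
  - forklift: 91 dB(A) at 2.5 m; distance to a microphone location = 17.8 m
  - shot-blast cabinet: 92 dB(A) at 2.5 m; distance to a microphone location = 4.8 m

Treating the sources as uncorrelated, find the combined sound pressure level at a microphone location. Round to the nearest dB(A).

Apply inverse-square spreading to bring every level to the receiver, then sum 10^(L/10).
air handling unit: 84 − 20·log₁₀(32.5/2.5) = 84 − 22.28 = 61.72 dB(A).
forklift: 91 − 20·log₁₀(17.8/2.5) = 91 − 17.05 = 73.95 dB(A).
shot-blast cabinet: 92 − 20·log₁₀(4.8/2.5) = 92 − 5.67 = 86.33 dB(A).
Σ 10^(L/10) = 4.562e+08 → L_total = 10·log₁₀(4.562e+08) = 86.59 dB(A).

87 dB(A)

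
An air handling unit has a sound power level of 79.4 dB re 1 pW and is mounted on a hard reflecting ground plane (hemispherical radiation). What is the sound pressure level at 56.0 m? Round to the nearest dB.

L_p = L_w − 10·log₁₀(2π·r²) with r = 56.0 m.
2π·r² = 1.97e+04 m², 10·log₁₀ of that is 42.946 dB.
L_p = 79.4 − 42.946 = 36.45 dB.

36 dB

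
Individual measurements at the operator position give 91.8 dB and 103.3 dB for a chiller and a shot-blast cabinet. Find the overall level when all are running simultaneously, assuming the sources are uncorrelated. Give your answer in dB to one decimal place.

For uncorrelated sources the intensities add, so convert each level to linear form, sum, and take 10·log₁₀ of the total.
Σ 10^(L/10) = 10^(91.8/10) + 10^(103.3/10) = 2.289e+10.
L_total = 10·log₁₀(2.289e+10) = 103.60 dB.

103.6 dB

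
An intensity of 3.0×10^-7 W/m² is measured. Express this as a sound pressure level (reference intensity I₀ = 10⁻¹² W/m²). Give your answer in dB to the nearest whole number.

L = 10·log₁₀(I/I₀) = 10·log₁₀(3.0×10^-7/10⁻¹²) = 10·log₁₀(3.0×10^5).
L = 10·(0.4771 + 5) = 54.77 dB.

55 dB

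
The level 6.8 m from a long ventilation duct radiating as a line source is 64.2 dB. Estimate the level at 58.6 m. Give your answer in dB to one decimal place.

54.8 dB

Line-source attenuation: ΔL = 10·log₁₀(r₂/r₁) = 10·log₁₀(58.6/6.8) = 9.354 dB.
L₂ = 64.2 − 10·log₁₀(58.6/6.8) = 64.2 − 9.354 = 54.85 dB.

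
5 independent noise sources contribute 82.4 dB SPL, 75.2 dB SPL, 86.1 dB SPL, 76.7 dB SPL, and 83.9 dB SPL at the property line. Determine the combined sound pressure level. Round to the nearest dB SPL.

90 dB SPL

Incoherent sources combine by intensity addition: L_total = 10·log₁₀(Σ 10^(L_i/10)).
Σ 10^(L/10) = 10^(82.4/10) + 10^(75.2/10) + 10^(86.1/10) + 10^(76.7/10) + 10^(83.9/10) = 9.065e+08.
L_total = 10·log₁₀(9.065e+08) = 89.57 dB SPL.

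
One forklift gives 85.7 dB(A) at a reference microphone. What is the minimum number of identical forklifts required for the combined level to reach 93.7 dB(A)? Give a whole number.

7

The shortfall is 93.7 − 85.7 = 8.0 dB, and N units add 10·log₁₀ N, so need 10·log₁₀ N ≥ 8.0.
N ≥ 10^(8.0/10) = 6.310, so N = 7.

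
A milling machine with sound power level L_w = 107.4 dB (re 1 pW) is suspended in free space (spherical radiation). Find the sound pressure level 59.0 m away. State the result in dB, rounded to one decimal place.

61.0 dB

The power spreads over a sphere of area 4π·r², so L_p = L_w − 10·log₁₀(4π·r²).
4π·r² = 4.374e+04 m², 10·log₁₀ of that is 46.409 dB.
L_p = 107.4 − 46.409 = 60.99 dB.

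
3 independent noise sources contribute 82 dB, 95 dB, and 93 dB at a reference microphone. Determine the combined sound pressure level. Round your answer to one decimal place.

Incoherent sources combine by intensity addition: L_total = 10·log₁₀(Σ 10^(L_i/10)).
Σ 10^(L/10) = 10^(82/10) + 10^(95/10) + 10^(93/10) = 5.316e+09.
L_total = 10·log₁₀(5.316e+09) = 97.26 dB.

97.3 dB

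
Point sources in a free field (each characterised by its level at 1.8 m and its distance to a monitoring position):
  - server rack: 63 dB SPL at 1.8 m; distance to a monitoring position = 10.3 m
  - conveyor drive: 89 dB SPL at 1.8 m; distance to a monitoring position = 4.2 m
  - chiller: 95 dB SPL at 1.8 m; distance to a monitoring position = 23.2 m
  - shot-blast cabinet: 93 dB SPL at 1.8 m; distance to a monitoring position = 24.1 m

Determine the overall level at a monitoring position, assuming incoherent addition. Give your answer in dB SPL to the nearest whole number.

82 dB SPL

Apply inverse-square spreading to bring every level to the receiver, then sum 10^(L/10).
server rack: 63 − 20·log₁₀(10.3/1.8) = 63 − 15.15 = 47.85 dB SPL.
conveyor drive: 89 − 20·log₁₀(4.2/1.8) = 89 − 7.36 = 81.64 dB SPL.
chiller: 95 − 20·log₁₀(23.2/1.8) = 95 − 22.20 = 72.80 dB SPL.
shot-blast cabinet: 93 − 20·log₁₀(24.1/1.8) = 93 − 22.53 = 70.47 dB SPL.
Σ 10^(L/10) = 1.761e+08 → L_total = 10·log₁₀(1.761e+08) = 82.46 dB SPL.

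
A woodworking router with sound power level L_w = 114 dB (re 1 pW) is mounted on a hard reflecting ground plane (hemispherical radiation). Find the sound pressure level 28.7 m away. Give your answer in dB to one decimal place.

76.9 dB

L_p = L_w − 10·log₁₀(2π·r²) with r = 28.7 m.
2π·r² = 5175 m², 10·log₁₀ of that is 37.139 dB.
L_p = 114 − 37.139 = 76.86 dB.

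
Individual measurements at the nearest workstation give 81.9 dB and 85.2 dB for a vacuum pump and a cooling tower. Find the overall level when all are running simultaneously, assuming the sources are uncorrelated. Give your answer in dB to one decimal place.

86.9 dB

Incoherent sources combine by intensity addition: L_total = 10·log₁₀(Σ 10^(L_i/10)).
Σ 10^(L/10) = 10^(81.9/10) + 10^(85.2/10) = 4.860e+08.
L_total = 10·log₁₀(4.860e+08) = 86.87 dB.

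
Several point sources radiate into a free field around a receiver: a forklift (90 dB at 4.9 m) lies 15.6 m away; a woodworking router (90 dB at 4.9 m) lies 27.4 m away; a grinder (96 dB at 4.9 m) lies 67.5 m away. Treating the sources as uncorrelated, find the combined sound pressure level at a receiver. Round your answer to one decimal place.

Apply inverse-square spreading to bring every level to the receiver, then sum 10^(L/10).
forklift: 90 − 20·log₁₀(15.6/4.9) = 90 − 10.06 = 79.94 dB.
woodworking router: 90 − 20·log₁₀(27.4/4.9) = 90 − 14.95 = 75.05 dB.
grinder: 96 − 20·log₁₀(67.5/4.9) = 96 − 22.78 = 73.22 dB.
Σ 10^(L/10) = 1.516e+08 → L_total = 10·log₁₀(1.516e+08) = 81.81 dB.

81.8 dB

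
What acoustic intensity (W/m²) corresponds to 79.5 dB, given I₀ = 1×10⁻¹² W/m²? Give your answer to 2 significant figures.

8.9e-05 W/m²

I = I₀·10^(L/10) = 10⁻¹² × 10^(79.5/10) = 10^(-4.050).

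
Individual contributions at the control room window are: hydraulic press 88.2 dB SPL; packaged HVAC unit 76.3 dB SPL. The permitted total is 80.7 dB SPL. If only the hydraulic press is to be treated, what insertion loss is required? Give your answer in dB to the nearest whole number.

9 dB

Everything except the hydraulic press sums to 10^(76.3/10) = 4.266e+07 in linear terms, 76.30 dB SPL.
To meet 80.7 dB SPL overall, the treated hydraulic press may contribute at most 10^(80.7/10) − 4.266e+07 = 7.483e+07, i.e. 78.74 dB SPL.
Required insertion loss = 88.2 − 78.74 = 9.46 dB.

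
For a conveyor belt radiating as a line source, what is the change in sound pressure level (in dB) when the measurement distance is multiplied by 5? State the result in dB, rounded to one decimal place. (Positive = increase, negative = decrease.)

-7.0 dB

Line-source spreading: ΔL = −10·log₁₀(r₂/r₁).
ΔL = −10·log₁₀(5) = -6.99 dB.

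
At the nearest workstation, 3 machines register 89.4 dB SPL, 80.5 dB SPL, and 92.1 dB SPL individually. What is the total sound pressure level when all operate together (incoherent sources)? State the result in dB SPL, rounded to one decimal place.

Incoherent sources combine by intensity addition: L_total = 10·log₁₀(Σ 10^(L_i/10)).
Σ 10^(L/10) = 10^(89.4/10) + 10^(80.5/10) + 10^(92.1/10) = 2.605e+09.
L_total = 10·log₁₀(2.605e+09) = 94.16 dB SPL.

94.2 dB SPL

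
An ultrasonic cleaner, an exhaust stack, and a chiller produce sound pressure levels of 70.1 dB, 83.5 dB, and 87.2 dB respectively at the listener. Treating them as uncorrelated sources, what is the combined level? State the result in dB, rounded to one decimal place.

Incoherent sources combine by intensity addition: L_total = 10·log₁₀(Σ 10^(L_i/10)).
Σ 10^(L/10) = 10^(70.1/10) + 10^(83.5/10) + 10^(87.2/10) = 7.589e+08.
L_total = 10·log₁₀(7.589e+08) = 88.80 dB.

88.8 dB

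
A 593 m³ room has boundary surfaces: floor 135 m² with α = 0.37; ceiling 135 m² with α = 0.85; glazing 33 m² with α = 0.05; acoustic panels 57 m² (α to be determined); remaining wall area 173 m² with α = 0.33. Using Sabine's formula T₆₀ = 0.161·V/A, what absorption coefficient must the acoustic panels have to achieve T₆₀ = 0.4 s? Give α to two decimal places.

A = 0.161·V/T₆₀ = 0.161·593/0.4 = 238.68 m² sabins.
Absorption from the other surfaces = 135·0.37 + 135·0.85 + 33·0.05 + 173·0.33 = 223.44 m², so the acoustic panels must supply 15.24 m² over 57 m².
α = 15.24/57 = 0.267.

0.27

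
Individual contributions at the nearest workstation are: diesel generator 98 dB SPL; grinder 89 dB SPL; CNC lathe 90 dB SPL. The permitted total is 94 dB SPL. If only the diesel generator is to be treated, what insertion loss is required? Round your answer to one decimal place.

9.4 dB

The untreated sources together contribute 10^(89/10) + 10^(90/10) = 1.794e+09, i.e. 92.54 dB SPL.
The limit corresponds to 10^(94/10) = 2.512e+09; subtracting the fixed part leaves 7.176e+08 for the diesel generator, i.e. 88.56 dB SPL.
So the diesel generator must be reduced from 98 to 88.56 dB SPL: IL = 9.44 dB.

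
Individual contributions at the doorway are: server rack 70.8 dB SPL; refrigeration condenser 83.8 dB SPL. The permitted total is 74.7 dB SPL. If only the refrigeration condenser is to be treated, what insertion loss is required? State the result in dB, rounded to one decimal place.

11.4 dB

The untreated sources together contribute 10^(70.8/10) = 1.202e+07, i.e. 70.80 dB SPL.
To meet 74.7 dB SPL overall, the treated refrigeration condenser may contribute at most 10^(74.7/10) − 1.202e+07 = 1.749e+07, i.e. 72.43 dB SPL.
So the refrigeration condenser must be reduced from 83.8 to 72.43 dB SPL: IL = 11.37 dB.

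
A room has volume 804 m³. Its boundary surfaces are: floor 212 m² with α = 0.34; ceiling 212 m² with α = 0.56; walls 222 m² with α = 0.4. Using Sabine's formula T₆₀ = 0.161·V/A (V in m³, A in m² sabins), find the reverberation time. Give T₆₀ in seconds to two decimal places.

A = Σ Sᵢαᵢ = 212·0.34 + 212·0.56 + 222·0.4 = 279.60 m².
T₆₀ = 0.161 × 804 / 279.60 = 0.463 s.

0.46 s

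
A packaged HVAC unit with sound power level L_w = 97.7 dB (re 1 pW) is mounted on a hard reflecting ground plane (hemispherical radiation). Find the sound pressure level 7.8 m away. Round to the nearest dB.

72 dB

The power spreads over a hemisphere of area 2π·r², so L_p = L_w − 10·log₁₀(2π·r²).
2π·r² = 382.3 m², 10·log₁₀ of that is 25.824 dB.
L_p = 97.7 − 25.824 = 71.88 dB.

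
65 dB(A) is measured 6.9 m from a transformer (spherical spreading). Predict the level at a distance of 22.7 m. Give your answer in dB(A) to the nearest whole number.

Spherical spreading from a point source gives a 20·log₁₀(r₂/r₁) drop.
L₂ = 65 − 20·log₁₀(22.7/6.9) = 65 − 10.344 = 54.66 dB(A).

55 dB(A)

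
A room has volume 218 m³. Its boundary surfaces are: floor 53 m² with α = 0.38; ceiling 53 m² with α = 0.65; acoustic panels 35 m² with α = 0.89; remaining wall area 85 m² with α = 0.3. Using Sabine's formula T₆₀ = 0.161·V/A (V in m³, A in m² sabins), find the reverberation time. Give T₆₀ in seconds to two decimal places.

Total absorption A = 53·0.38 + 53·0.65 + 35·0.89 + 85·0.3 = 111.24 m² sabins.
T₆₀ = 0.161·V/A = 0.161·218/111.24 = 0.316 s.

0.32 s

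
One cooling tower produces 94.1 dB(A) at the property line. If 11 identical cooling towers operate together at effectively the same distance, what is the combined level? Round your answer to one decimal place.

104.5 dB(A)

L_total = L₁ + 10·log₁₀ N for N identical incoherent sources.
L_total = 94.1 + 10·log₁₀(11) = 94.1 + 10.414 = 104.51 dB(A).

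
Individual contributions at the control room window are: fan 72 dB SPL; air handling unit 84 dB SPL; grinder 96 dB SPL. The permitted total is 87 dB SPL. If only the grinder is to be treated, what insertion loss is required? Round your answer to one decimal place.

Fixed contribution from the other sources: Σ 10^(L/10) = 10^(72/10) + 10^(84/10) = 2.670e+08 (84.27 dB SPL).
The limit corresponds to 10^(87/10) = 5.012e+08; subtracting the fixed part leaves 2.341e+08 for the grinder, i.e. 83.69 dB SPL.
Required insertion loss = 96 − 83.69 = 12.31 dB.

12.3 dB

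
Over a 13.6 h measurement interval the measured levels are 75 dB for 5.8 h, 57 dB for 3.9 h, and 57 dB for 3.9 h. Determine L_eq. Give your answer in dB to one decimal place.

71.4 dB

L_eq = 10·log₁₀[(1/T)·Σ tᵢ·10^(Lᵢ/10)] with T = 13.6 h.
Σ tᵢ·10^(Lᵢ/10) = 5.8·10^(75/10) + 3.9·10^(57/10) + 3.9·10^(57/10) = 1.873e+08.
L_eq = 10·log₁₀(1.873e+08/13.6) = 71.39 dB.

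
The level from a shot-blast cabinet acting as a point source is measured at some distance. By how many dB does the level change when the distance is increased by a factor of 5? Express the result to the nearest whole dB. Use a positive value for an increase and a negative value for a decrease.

With spherical spreading the level changes by −20·log₁₀(r₂/r₁).
ΔL = −20·log₁₀(5) = -13.98 dB.

-14 dB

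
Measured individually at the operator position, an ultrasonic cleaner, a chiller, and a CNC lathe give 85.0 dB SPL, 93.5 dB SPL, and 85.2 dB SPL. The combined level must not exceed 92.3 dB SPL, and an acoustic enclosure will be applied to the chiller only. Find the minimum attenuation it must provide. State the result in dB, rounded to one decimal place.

3.3 dB

The untreated sources together contribute 10^(85.0/10) + 10^(85.2/10) = 6.474e+08, i.e. 88.11 dB SPL.
The limit corresponds to 10^(92.3/10) = 1.698e+09; subtracting the fixed part leaves 1.051e+09 for the chiller, i.e. 90.22 dB SPL.
So the chiller must be reduced from 93.5 to 90.22 dB SPL: IL = 3.28 dB.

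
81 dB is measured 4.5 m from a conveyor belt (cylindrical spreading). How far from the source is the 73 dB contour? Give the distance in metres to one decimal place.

The 8.0 dB drop corresponds to a distance ratio of 10^(8.0/10) for a line source.
r₂ = 4.5·10^((81−73)/10) = 4.5·10^(8.0/10) = 28.39 m.

28.4 m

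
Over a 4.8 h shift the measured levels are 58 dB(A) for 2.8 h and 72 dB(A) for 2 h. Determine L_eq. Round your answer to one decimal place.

L_eq = 10·log₁₀[(1/T)·Σ tᵢ·10^(Lᵢ/10)] with T = 4.8 h.
Σ tᵢ·10^(Lᵢ/10) = 2.8·10^(58/10) + 2·10^(72/10) = 3.346e+07.
L_eq = 10·log₁₀(3.346e+07/4.8) = 68.43 dB(A).

68.4 dB(A)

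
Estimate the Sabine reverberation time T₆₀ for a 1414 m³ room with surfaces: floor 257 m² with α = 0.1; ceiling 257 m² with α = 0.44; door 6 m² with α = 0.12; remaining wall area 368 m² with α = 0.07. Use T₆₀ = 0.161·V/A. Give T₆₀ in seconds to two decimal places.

1.38 s

A = Σ Sᵢαᵢ = 257·0.1 + 257·0.44 + 6·0.12 + 368·0.07 = 165.26 m².
T₆₀ = 0.161 × 1414 / 165.26 = 1.378 s.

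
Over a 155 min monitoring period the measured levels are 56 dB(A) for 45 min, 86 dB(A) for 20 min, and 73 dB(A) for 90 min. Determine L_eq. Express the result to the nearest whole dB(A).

78 dB(A)

L_eq = 10·log₁₀[(1/T)·Σ tᵢ·10^(Lᵢ/10)] with T = 155 min.
Σ tᵢ·10^(Lᵢ/10) = 45·10^(56/10) + 20·10^(86/10) + 90·10^(73/10) = 9.776e+09.
L_eq = 10·log₁₀(9.776e+09/155) = 78.00 dB(A).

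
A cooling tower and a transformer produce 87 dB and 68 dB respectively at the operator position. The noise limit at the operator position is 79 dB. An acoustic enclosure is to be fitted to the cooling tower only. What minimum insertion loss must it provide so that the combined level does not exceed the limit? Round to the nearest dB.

8 dB

Fixed contribution from the other source: Σ 10^(L/10) = 10^(68/10) = 6.310e+06 (68.00 dB).
The limit corresponds to 10^(79/10) = 7.943e+07; subtracting the fixed part leaves 7.312e+07 for the cooling tower, i.e. 78.64 dB.
Required insertion loss = 87 − 78.64 = 8.36 dB.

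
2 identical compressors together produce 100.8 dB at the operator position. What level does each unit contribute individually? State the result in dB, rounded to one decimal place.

97.8 dB

2 equal contributions raise the level by 10·log₁₀ 2 = 3.010 dB, so each unit alone gives 100.8 − 3.010.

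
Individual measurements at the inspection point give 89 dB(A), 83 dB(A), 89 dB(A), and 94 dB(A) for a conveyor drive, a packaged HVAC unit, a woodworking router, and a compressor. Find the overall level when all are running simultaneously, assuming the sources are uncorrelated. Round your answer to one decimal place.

96.3 dB(A)

For uncorrelated sources the intensities add, so convert each level to linear form, sum, and take 10·log₁₀ of the total.
Σ 10^(L/10) = 10^(89/10) + 10^(83/10) + 10^(89/10) + 10^(94/10) = 4.300e+09.
L_total = 10·log₁₀(4.300e+09) = 96.33 dB(A).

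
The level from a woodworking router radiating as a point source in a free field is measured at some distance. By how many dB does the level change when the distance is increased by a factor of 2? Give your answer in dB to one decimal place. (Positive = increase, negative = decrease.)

Point-source spreading: ΔL = −20·log₁₀(r₂/r₁).
ΔL = −20·log₁₀(2) = -6.02 dB.

-6.0 dB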